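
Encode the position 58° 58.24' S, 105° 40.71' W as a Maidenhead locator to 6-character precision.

Add 180° to longitude and 90° to latitude: 74.3215, 31.0293.
Field (20°×10°, letters A–R): 74.3215/20 → 3 → D, 31.0293/10 → 3 → D; chars DD.
Square (2°×1°, digits 0–9): 14.3215/2 → 7, 1.0293/1 → 1; chars 71.
Subsquare (5′×2.5′, letters a–x): 0.3215/0.0833333 → 3 → d, 0.0293/0.0416667 → 0 → a; chars da.

DD71da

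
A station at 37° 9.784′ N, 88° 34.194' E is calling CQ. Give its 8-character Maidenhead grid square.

NM47gd89

Shift to the Maidenhead origin (180°W, 90°S): lon 268.56990, lat 127.16307.
Field (20°×10°, letters A–R): lon ⌊268.56990/20⌋ = 13 → N; lat ⌊127.16307/10⌋ = 12 → M.
Square (2°×1°, digits 0–9): lon ⌊8.56990/2⌋ = 4; lat ⌊7.16307/1⌋ = 7.
Subsquare (5′×2.5′, letters a–x): lon ⌊0.56990/0.0833333⌋ = 6 → g; lat ⌊0.16307/0.0416667⌋ = 3 → d.
Extended square (30″×15″, digits 0–9): lon ⌊0.06990/0.00833333⌋ = 8; lat ⌊0.03807/0.00416667⌋ = 9.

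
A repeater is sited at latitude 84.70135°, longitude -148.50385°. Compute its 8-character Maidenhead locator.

BR54rq98

Shift to the Maidenhead origin (180°W, 90°S): lon 31.49615, lat 174.70135.
Field (20°×10°, letters A–R): lon ⌊31.49615/20⌋ = 1 → B; lat ⌊174.70135/10⌋ = 17 → R.
Square (2°×1°, digits 0–9): lon ⌊11.49615/2⌋ = 5; lat ⌊4.70135/1⌋ = 4.
Subsquare (5′×2.5′, letters a–x): lon ⌊1.49615/0.0833333⌋ = 17 → r; lat ⌊0.70135/0.0416667⌋ = 16 → q.
Extended square (30″×15″, digits 0–9): lon ⌊0.07948/0.00833333⌋ = 9; lat ⌊0.03468/0.00416667⌋ = 8.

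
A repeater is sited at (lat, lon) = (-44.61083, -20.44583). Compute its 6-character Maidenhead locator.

Offset from 180°W / 90°S: lon 159.5542°, lat 45.3892°.
Field (20°×10°, letters A–R): lon ⌊159.5542/20⌋ = 7 → H; lat ⌊45.3892/10⌋ = 4 → E.
Square (2°×1°, digits 0–9): lon ⌊19.5542/2⌋ = 9; lat ⌊5.3892/1⌋ = 5.
Subsquare (5′×2.5′, letters a–x): lon ⌊1.5542/0.0833333⌋ = 18 → s; lat ⌊0.3892/0.0416667⌋ = 9 → j.

HE95sj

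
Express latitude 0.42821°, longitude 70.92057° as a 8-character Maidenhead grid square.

Add 180° to longitude and 90° to latitude: 250.92057, 90.42821.
Field: 250.92057/20 → 12 → M, 90.42821/10 → 9 → J; chars MJ.
Square: 10.92057/2 → 5, 0.42821/1 → 0; chars 50.
Subsquare: 0.92057/0.0833333 → 11 → l, 0.42821/0.0416667 → 10 → k; chars lk.
Extended square: 0.00390/0.00833333 → 0, 0.01154/0.00416667 → 2; chars 02.

MJ50lk02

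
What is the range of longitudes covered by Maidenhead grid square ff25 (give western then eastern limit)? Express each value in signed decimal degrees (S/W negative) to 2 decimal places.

-76.00, -74.00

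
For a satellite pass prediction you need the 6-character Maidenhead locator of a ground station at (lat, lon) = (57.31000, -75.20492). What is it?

FO27jh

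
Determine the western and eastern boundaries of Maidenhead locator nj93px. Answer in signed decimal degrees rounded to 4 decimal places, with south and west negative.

99.2500, 99.3333

Field N=13, J=9: +13·20° lon, +9·10° lat → SW at lon 80°, lat 0°.
Square 9, 3: +9·2° lon, +3·1° lat → SW at lon 98°, lat 3°.
Subsquare p=15, x=23: +15·0.0833333° lon, +23·0.0416667° lat → SW at lon 99.25°, lat 3.95833°.
Cell spans 0.0833333° lon × 0.0416667° lat.
west 99.2500, east 99.3333.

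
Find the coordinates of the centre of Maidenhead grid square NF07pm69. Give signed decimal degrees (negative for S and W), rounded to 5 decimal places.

-32.46042, 81.30417

Field N=13, F=5: +13·20° lon, +5·10° lat → SW at lon 80°, lat -40°.
Square 0, 7: +0·2° lon, +7·1° lat → SW at lon 80°, lat -33°.
Subsquare p=15, m=12: +15·0.0833333° lon, +12·0.0416667° lat → SW at lon 81.25°, lat -32.5°.
Extended square 6, 9: +6·0.00833333° lon, +9·0.00416667° lat → SW at lon 81.3°, lat -32.4625°.
Cell spans 0.00833333° lon × 0.00416667° lat. Centre is SW corner plus half of each.
latitude -32.46042, longitude 81.30417.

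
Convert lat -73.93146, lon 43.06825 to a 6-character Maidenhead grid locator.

LB16mb

Offset from 180°W / 90°S: lon 223.0683°, lat 16.0685°.
Field: 223.0683/20 → 11 → L, 16.0685/10 → 1 → B; chars LB.
Square: 3.0683/2 → 1, 6.0685/1 → 6; chars 16.
Subsquare: 1.0683/0.0833333 → 12 → m, 0.0685/0.0416667 → 1 → b; chars mb.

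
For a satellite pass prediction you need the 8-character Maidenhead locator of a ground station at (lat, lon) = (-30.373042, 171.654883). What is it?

RF59tp80

Add 180° to longitude and 90° to latitude: 351.65488, 59.62696.
Field: 351.65488/20 → 17 → R, 59.62696/10 → 5 → F; chars RF.
Square: 11.65488/2 → 5, 9.62696/1 → 9; chars 59.
Subsquare: 1.65488/0.0833333 → 19 → t, 0.62696/0.0416667 → 15 → p; chars tp.
Extended square: 0.07155/0.00833333 → 8, 0.00196/0.00416667 → 0; chars 80.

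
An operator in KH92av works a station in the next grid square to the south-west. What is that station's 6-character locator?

KH82xu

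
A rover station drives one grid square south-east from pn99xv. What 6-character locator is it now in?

Longitude subsquare x = 23; +1 → 24, wraps to 0 = a, carry into square.
Longitude square 9; +1 → 10, wraps to 0, carry into field.
Longitude field P = 15; +1 → 16 = Q.
Latitude subsquare v = 21; −1 → 20 = u.

QN09au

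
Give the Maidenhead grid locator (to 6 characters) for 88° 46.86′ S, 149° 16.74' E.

QA41pf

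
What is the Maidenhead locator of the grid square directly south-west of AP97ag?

AP87xf

Longitude subsquare a = 0; −1 → -1, wraps to 23 = x, carry into square.
Longitude square 9; −1 → 8.
Latitude subsquare g = 6; −1 → 5 = f.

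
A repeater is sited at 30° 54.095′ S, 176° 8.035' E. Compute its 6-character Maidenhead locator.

RF89bc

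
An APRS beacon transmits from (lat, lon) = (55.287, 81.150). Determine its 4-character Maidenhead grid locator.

Offset from 180°W / 90°S: lon 261.15°, lat 145.29°.
Field: 261.15/20 → 13 → N, 145.29/10 → 14 → O; chars NO.
Square: 1.15/2 → 0, 5.29/1 → 5; chars 05.

NO05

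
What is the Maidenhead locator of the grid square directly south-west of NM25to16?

Longitude extended square 1; −1 → 0.
Latitude extended square 6; −1 → 5.

NM25to05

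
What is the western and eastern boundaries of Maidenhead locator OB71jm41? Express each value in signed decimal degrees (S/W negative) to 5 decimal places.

Field O=14, B=1: +14·20° lon, +1·10° lat → SW at lon 100°, lat -80°.
Square 7, 1: +7·2° lon, +1·1° lat → SW at lon 114°, lat -79°.
Subsquare j=9, m=12: +9·0.0833333° lon, +12·0.0416667° lat → SW at lon 114.75°, lat -78.5°.
Extended square 4, 1: +4·0.00833333° lon, +1·0.00416667° lat → SW at lon 114.783°, lat -78.4958°.
Cell spans 0.00833333° lon × 0.00416667° lat.
west 114.78333, east 114.79167.

114.78333, 114.79167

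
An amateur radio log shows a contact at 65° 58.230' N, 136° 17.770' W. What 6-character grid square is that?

CP15ux

Offset from 180°W / 90°S: lon 43.7038°, lat 155.9705°.
Field (20°×10°, letters A–R): 43.7038/20 → 2 → C, 155.9705/10 → 15 → P; chars CP.
Square (2°×1°, digits 0–9): 3.7038/2 → 1, 5.9705/1 → 5; chars 15.
Subsquare (5′×2.5′, letters a–x): 1.7038/0.0833333 → 20 → u, 0.9705/0.0416667 → 23 → x; chars ux.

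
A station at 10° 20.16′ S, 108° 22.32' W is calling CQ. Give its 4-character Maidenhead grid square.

DH59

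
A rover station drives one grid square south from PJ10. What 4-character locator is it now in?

PI19

Latitude square 0; −1 → -1, wraps to 9, carry into field.
Latitude field J = 9; −1 → 8 = I.
The longitude characters are unchanged.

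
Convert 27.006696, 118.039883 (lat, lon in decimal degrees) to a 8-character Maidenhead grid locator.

OL97aa41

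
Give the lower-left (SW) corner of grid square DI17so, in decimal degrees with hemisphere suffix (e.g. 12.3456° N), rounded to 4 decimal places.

Field D=3, I=8: +3·20° lon, +8·10° lat → SW at lon -120°, lat -10°.
Square 1, 7: +1·2° lon, +7·1° lat → SW at lon -118°, lat -3°.
Subsquare s=18, o=14: +18·0.0833333° lon, +14·0.0416667° lat → SW at lon -116.5°, lat -2.41667°.
latitude 2.4167° S, longitude 116.5000° W.

2.4167° S, 116.5000° W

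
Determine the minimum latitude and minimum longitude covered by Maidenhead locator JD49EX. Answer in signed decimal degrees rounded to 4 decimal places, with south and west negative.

Field J=9, D=3: +9·20° lon, +3·10° lat → SW at lon 0°, lat -60°.
Square 4, 9: +4·2° lon, +9·1° lat → SW at lon 8°, lat -51°.
Subsquare e=4, x=23: +4·0.0833333° lon, +23·0.0416667° lat → SW at lon 8.33333°, lat -50.0417°.
latitude -50.0417, longitude 8.3333.

-50.0417, 8.3333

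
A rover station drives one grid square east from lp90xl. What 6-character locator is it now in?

Longitude subsquare x = 23; +1 → 24, wraps to 0 = a, carry into square.
Longitude square 9; +1 → 10, wraps to 0, carry into field.
Longitude field L = 11; +1 → 12 = M.
The latitude characters are unchanged.

MP00al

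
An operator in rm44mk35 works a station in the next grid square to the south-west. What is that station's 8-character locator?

RM44mk24

Longitude extended square 3; −1 → 2.
Latitude extended square 5; −1 → 4.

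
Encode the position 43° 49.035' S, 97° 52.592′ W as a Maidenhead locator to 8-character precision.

EE16be43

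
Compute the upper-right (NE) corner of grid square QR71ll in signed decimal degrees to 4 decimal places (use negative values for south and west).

81.5000, 155.0000

Field Q=16, R=17: +16·20° lon, +17·10° lat → SW at lon 140°, lat 80°.
Square 7, 1: +7·2° lon, +1·1° lat → SW at lon 154°, lat 81°.
Subsquare l=11, l=11: +11·0.0833333° lon, +11·0.0416667° lat → SW at lon 154.917°, lat 81.4583°.
Cell spans 0.0833333° lon × 0.0416667° lat. NE corner is SW corner plus one full cell.
latitude 81.5000, longitude 155.0000.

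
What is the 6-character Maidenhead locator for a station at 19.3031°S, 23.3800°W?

HH80hq

Offset from 180°W / 90°S: lon 156.6200°, lat 70.6969°.
Field: lon ⌊156.6200/20⌋ = 7 → H; lat ⌊70.6969/10⌋ = 7 → H.
Square: lon ⌊16.6200/2⌋ = 8; lat ⌊0.6969/1⌋ = 0.
Subsquare: lon ⌊0.6200/0.0833333⌋ = 7 → h; lat ⌊0.6969/0.0416667⌋ = 16 → q.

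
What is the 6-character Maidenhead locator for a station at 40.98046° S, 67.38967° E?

ME39qa

Add 180° to longitude and 90° to latitude: 247.3897, 49.0195.
Field: 247.3897/20 → 12 → M, 49.0195/10 → 4 → E; chars ME.
Square: 7.3897/2 → 3, 9.0195/1 → 9; chars 39.
Subsquare: 1.3897/0.0833333 → 16 → q, 0.0195/0.0416667 → 0 → a; chars qa.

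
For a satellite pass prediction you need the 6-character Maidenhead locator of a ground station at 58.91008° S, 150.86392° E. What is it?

QD51kc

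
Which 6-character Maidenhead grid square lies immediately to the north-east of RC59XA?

RC69ab

Longitude subsquare x = 23; +1 → 24, wraps to 0 = a, carry into square.
Longitude square 5; +1 → 6.
Latitude subsquare a = 0; +1 → 1 = b.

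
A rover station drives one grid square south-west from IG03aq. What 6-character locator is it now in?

HG93xp

Longitude subsquare a = 0; −1 → -1, wraps to 23 = x, carry into square.
Longitude square 0; −1 → -1, wraps to 9, carry into field.
Longitude field I = 8; −1 → 7 = H.
Latitude subsquare q = 16; −1 → 15 = p.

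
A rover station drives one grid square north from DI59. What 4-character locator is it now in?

Latitude square 9; +1 → 10, wraps to 0, carry into field.
Latitude field I = 8; +1 → 9 = J.
The longitude characters are unchanged.

DJ50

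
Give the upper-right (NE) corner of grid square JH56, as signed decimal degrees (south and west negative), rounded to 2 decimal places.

-13.00, 12.00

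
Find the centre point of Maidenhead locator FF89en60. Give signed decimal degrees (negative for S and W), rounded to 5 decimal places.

-30.45625, -63.61250

Field F=5, F=5: +5·20° lon, +5·10° lat → SW at lon -80°, lat -40°.
Square 8, 9: +8·2° lon, +9·1° lat → SW at lon -64°, lat -31°.
Subsquare e=4, n=13: +4·0.0833333° lon, +13·0.0416667° lat → SW at lon -63.6667°, lat -30.4583°.
Extended square 6, 0: +6·0.00833333° lon, +0·0.00416667° lat → SW at lon -63.6167°, lat -30.4583°.
Cell spans 0.00833333° lon × 0.00416667° lat. Centre is SW corner plus half of each.
latitude -30.45625, longitude -63.61250.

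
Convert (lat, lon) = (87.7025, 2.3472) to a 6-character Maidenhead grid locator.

JR17eq

Shift to the Maidenhead origin (180°W, 90°S): lon 182.3472, lat 177.7025.
Field: lon ⌊182.3472/20⌋ = 9 → J; lat ⌊177.7025/10⌋ = 17 → R.
Square: lon ⌊2.3472/2⌋ = 1; lat ⌊7.7025/1⌋ = 7.
Subsquare: lon ⌊0.3472/0.0833333⌋ = 4 → e; lat ⌊0.7025/0.0416667⌋ = 16 → q.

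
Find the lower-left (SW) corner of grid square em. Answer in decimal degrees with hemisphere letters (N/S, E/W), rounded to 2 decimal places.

30.00° N, 100.00° W

Field E=4, M=12: +4·20° lon, +12·10° lat → SW at lon -100°, lat 30°.
latitude 30.00° N, longitude 100.00° W.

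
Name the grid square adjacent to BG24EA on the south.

BG23ex

Latitude subsquare a = 0; −1 → -1, wraps to 23 = x, carry into square.
Latitude square 4; −1 → 3.
The longitude characters are unchanged.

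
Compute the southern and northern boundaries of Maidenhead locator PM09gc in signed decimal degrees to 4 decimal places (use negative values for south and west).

39.0833, 39.1250

Field P=15, M=12: +15·20° lon, +12·10° lat → SW at lon 120°, lat 30°.
Square 0, 9: +0·2° lon, +9·1° lat → SW at lon 120°, lat 39°.
Subsquare g=6, c=2: +6·0.0833333° lon, +2·0.0416667° lat → SW at lon 120.5°, lat 39.0833°.
Cell spans 0.0833333° lon × 0.0416667° lat.
south 39.0833, north 39.1250.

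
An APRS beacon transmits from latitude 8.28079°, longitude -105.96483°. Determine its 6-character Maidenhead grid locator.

DJ78ag

Offset from 180°W / 90°S: lon 74.0352°, lat 98.2808°.
Field: lon ⌊74.0352/20⌋ = 3 → D; lat ⌊98.2808/10⌋ = 9 → J.
Square: lon ⌊14.0352/2⌋ = 7; lat ⌊8.2808/1⌋ = 8.
Subsquare: lon ⌊0.0352/0.0833333⌋ = 0 → a; lat ⌊0.2808/0.0416667⌋ = 6 → g.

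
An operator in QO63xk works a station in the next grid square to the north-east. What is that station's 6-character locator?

QO73al

Longitude subsquare x = 23; +1 → 24, wraps to 0 = a, carry into square.
Longitude square 6; +1 → 7.
Latitude subsquare k = 10; +1 → 11 = l.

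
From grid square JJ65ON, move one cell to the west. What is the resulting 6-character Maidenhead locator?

JJ65nn

Longitude subsquare o = 14; −1 → 13 = n.
The latitude characters are unchanged.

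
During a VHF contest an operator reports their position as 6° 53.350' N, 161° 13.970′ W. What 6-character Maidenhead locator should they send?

AJ96jv

Offset from 180°W / 90°S: lon 18.7672°, lat 96.8892°.
Field: lon ⌊18.7672/20⌋ = 0 → A; lat ⌊96.8892/10⌋ = 9 → J.
Square: lon ⌊18.7672/2⌋ = 9; lat ⌊6.8892/1⌋ = 6.
Subsquare: lon ⌊0.7672/0.0833333⌋ = 9 → j; lat ⌊0.8892/0.0416667⌋ = 21 → v.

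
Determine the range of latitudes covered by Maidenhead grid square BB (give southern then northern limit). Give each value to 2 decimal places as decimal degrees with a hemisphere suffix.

80.00° S, 70.00° S

Field B=1, B=1: +1·20° lon, +1·10° lat → SW at lon -160°, lat -80°.
Cell spans 20° lon × 10° lat.
south 80.00° S, north 70.00° S.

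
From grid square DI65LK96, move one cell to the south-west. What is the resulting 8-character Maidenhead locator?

Longitude extended square 9; −1 → 8.
Latitude extended square 6; −1 → 5.

DI65lk85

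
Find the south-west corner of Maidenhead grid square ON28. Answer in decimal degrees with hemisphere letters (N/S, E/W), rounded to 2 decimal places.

48.00° N, 104.00° E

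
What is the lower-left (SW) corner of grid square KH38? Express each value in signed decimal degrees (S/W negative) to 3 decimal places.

-12.000, 26.000

Field K=10, H=7: +10·20° lon, +7·10° lat → SW at lon 20°, lat -20°.
Square 3, 8: +3·2° lon, +8·1° lat → SW at lon 26°, lat -12°.
latitude -12.000, longitude 26.000.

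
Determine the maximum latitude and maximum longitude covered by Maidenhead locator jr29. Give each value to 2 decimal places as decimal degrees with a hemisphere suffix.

Field J=9, R=17: +9·20° lon, +17·10° lat → SW at lon 0°, lat 80°.
Square 2, 9: +2·2° lon, +9·1° lat → SW at lon 4°, lat 89°.
Cell spans 2° lon × 1° lat. NE corner is SW corner plus one full cell.
latitude 90.00° N, longitude 6.00° E.

90.00° N, 6.00° E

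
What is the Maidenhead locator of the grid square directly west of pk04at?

OK94xt

Longitude subsquare a = 0; −1 → -1, wraps to 23 = x, carry into square.
Longitude square 0; −1 → -1, wraps to 9, carry into field.
Longitude field P = 15; −1 → 14 = O.
The latitude characters are unchanged.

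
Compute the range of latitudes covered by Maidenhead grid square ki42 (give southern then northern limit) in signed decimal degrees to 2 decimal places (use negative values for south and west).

-8.00, -7.00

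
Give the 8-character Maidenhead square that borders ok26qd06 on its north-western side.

Longitude extended square 0; −1 → -1, wraps to 9, carry into subsquare.
Longitude subsquare q = 16; −1 → 15 = p.
Latitude extended square 6; +1 → 7.

OK26pd97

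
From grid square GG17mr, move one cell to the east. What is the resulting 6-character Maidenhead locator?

Longitude subsquare m = 12; +1 → 13 = n.
The latitude characters are unchanged.

GG17nr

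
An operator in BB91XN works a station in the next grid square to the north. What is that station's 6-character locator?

BB91xo

Latitude subsquare n = 13; +1 → 14 = o.
The longitude characters are unchanged.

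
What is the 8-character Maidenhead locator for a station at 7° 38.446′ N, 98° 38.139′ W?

EJ07qp33

Add 180° to longitude and 90° to latitude: 81.36435, 97.64077.
Field: lon ⌊81.36435/20⌋ = 4 → E; lat ⌊97.64077/10⌋ = 9 → J.
Square: lon ⌊1.36435/2⌋ = 0; lat ⌊7.64077/1⌋ = 7.
Subsquare: lon ⌊1.36435/0.0833333⌋ = 16 → q; lat ⌊0.64077/0.0416667⌋ = 15 → p.
Extended square: lon ⌊0.03102/0.00833333⌋ = 3; lat ⌊0.01577/0.00416667⌋ = 3.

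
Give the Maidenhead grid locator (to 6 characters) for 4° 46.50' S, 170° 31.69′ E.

RI55gf

Shift to the Maidenhead origin (180°W, 90°S): lon 350.5282, lat 85.2250.
Field: 350.5282/20 → 17 → R, 85.2250/10 → 8 → I; chars RI.
Square: 10.5282/2 → 5, 5.2250/1 → 5; chars 55.
Subsquare: 0.5282/0.0833333 → 6 → g, 0.2250/0.0416667 → 5 → f; chars gf.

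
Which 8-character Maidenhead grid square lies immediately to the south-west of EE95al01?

EE85xl90

Longitude extended square 0; −1 → -1, wraps to 9, carry into subsquare.
Longitude subsquare a = 0; −1 → -1, wraps to 23 = x, carry into square.
Longitude square 9; −1 → 8.
Latitude extended square 1; −1 → 0.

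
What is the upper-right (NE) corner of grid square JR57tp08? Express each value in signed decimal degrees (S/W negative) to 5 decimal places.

87.66250, 11.59167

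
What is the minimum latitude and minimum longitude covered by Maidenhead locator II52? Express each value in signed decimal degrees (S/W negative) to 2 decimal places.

Field I=8, I=8: +8·20° lon, +8·10° lat → SW at lon -20°, lat -10°.
Square 5, 2: +5·2° lon, +2·1° lat → SW at lon -10°, lat -8°.
latitude -8.00, longitude -10.00.

-8.00, -10.00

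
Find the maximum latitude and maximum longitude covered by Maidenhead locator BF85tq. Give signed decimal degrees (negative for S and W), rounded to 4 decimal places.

-34.2917, -142.3333

Field B=1, F=5: +1·20° lon, +5·10° lat → SW at lon -160°, lat -40°.
Square 8, 5: +8·2° lon, +5·1° lat → SW at lon -144°, lat -35°.
Subsquare t=19, q=16: +19·0.0833333° lon, +16·0.0416667° lat → SW at lon -142.417°, lat -34.3333°.
Cell spans 0.0833333° lon × 0.0416667° lat. NE corner is SW corner plus one full cell.
latitude -34.2917, longitude -142.3333.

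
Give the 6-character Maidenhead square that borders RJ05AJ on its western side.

QJ95xj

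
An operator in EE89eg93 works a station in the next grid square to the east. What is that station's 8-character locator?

Longitude extended square 9; +1 → 10, wraps to 0, carry into subsquare.
Longitude subsquare e = 4; +1 → 5 = f.
The latitude characters are unchanged.

EE89fg03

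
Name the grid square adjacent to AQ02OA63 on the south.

AQ02oa62

Latitude extended square 3; −1 → 2.
The longitude characters are unchanged.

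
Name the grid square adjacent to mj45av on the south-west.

Longitude subsquare a = 0; −1 → -1, wraps to 23 = x, carry into square.
Longitude square 4; −1 → 3.
Latitude subsquare v = 21; −1 → 20 = u.

MJ35xu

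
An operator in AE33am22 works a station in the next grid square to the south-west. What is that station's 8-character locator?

AE33am11

Longitude extended square 2; −1 → 1.
Latitude extended square 2; −1 → 1.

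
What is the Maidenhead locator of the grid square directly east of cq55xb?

CQ65ab

Longitude subsquare x = 23; +1 → 24, wraps to 0 = a, carry into square.
Longitude square 5; +1 → 6.
The latitude characters are unchanged.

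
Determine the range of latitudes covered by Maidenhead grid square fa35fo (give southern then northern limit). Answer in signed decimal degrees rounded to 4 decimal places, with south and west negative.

Field F=5, A=0: +5·20° lon, +0·10° lat → SW at lon -80°, lat -90°.
Square 3, 5: +3·2° lon, +5·1° lat → SW at lon -74°, lat -85°.
Subsquare f=5, o=14: +5·0.0833333° lon, +14·0.0416667° lat → SW at lon -73.5833°, lat -84.4167°.
Cell spans 0.0833333° lon × 0.0416667° lat.
south -84.4167, north -84.3750.

-84.4167, -84.3750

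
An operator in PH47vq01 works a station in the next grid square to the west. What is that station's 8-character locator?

PH47uq91

Longitude extended square 0; −1 → -1, wraps to 9, carry into subsquare.
Longitude subsquare v = 21; −1 → 20 = u.
The latitude characters are unchanged.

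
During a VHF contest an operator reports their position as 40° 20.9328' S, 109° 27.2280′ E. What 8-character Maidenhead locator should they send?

Add 180° to longitude and 90° to latitude: 289.45380, 49.65112.
Field: 289.45380/20 → 14 → O, 49.65112/10 → 4 → E; chars OE.
Square: 9.45380/2 → 4, 9.65112/1 → 9; chars 49.
Subsquare: 1.45380/0.0833333 → 17 → r, 0.65112/0.0416667 → 15 → p; chars rp.
Extended square: 0.03713/0.00833333 → 4, 0.02612/0.00416667 → 6; chars 46.

OE49rp46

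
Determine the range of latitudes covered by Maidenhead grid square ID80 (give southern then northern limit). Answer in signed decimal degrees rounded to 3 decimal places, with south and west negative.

-60.000, -59.000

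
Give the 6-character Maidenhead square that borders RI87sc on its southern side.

RI87sb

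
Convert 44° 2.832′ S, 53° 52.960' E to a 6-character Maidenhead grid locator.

Add 180° to longitude and 90° to latitude: 233.8827, 45.9528.
Field (20°×10°, letters A–R): 233.8827/20 → 11 → L, 45.9528/10 → 4 → E; chars LE.
Square (2°×1°, digits 0–9): 13.8827/2 → 6, 5.9528/1 → 5; chars 65.
Subsquare (5′×2.5′, letters a–x): 1.8827/0.0833333 → 22 → w, 0.9528/0.0416667 → 22 → w; chars ww.

LE65ww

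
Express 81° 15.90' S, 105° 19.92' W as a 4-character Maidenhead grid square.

DA78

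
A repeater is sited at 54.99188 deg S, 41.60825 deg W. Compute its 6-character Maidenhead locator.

GD95ea

Shift to the Maidenhead origin (180°W, 90°S): lon 138.3918, lat 35.0081.
Field: lon ⌊138.3918/20⌋ = 6 → G; lat ⌊35.0081/10⌋ = 3 → D.
Square: lon ⌊18.3918/2⌋ = 9; lat ⌊5.0081/1⌋ = 5.
Subsquare: lon ⌊0.3918/0.0833333⌋ = 4 → e; lat ⌊0.0081/0.0416667⌋ = 0 → a.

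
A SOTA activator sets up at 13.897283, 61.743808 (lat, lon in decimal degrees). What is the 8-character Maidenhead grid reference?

Offset from 180°W / 90°S: lon 241.74381°, lat 103.89728°.
Field: lon ⌊241.74381/20⌋ = 12 → M; lat ⌊103.89728/10⌋ = 10 → K.
Square: lon ⌊1.74381/2⌋ = 0; lat ⌊3.89728/1⌋ = 3.
Subsquare: lon ⌊1.74381/0.0833333⌋ = 20 → u; lat ⌊0.89728/0.0416667⌋ = 21 → v.
Extended square: lon ⌊0.07714/0.00833333⌋ = 9; lat ⌊0.02228/0.00416667⌋ = 5.

MK03uv95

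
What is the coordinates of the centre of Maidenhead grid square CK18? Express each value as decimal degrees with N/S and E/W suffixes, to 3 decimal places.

18.500° N, 137.000° W

Field C=2, K=10: +2·20° lon, +10·10° lat → SW at lon -140°, lat 10°.
Square 1, 8: +1·2° lon, +8·1° lat → SW at lon -138°, lat 18°.
Cell spans 2° lon × 1° lat. Centre is SW corner plus half of each.
latitude 18.500° N, longitude 137.000° W.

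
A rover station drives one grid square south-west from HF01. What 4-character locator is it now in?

GF90

Longitude square 0; −1 → -1, wraps to 9, carry into field.
Longitude field H = 7; −1 → 6 = G.
Latitude square 1; −1 → 0.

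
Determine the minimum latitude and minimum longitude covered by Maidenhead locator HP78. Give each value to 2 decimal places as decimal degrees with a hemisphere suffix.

68.00° N, 26.00° W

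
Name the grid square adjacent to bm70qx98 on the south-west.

Longitude extended square 9; −1 → 8.
Latitude extended square 8; −1 → 7.

BM70qx87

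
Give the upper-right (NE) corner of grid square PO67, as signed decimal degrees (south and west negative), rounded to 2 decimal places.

Field P=15, O=14: +15·20° lon, +14·10° lat → SW at lon 120°, lat 50°.
Square 6, 7: +6·2° lon, +7·1° lat → SW at lon 132°, lat 57°.
Cell spans 2° lon × 1° lat. NE corner is SW corner plus one full cell.
latitude 58.00, longitude 134.00.

58.00, 134.00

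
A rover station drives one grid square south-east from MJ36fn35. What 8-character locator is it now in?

Longitude extended square 3; +1 → 4.
Latitude extended square 5; −1 → 4.

MJ36fn44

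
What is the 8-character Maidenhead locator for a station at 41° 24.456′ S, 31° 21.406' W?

Shift to the Maidenhead origin (180°W, 90°S): lon 148.64323, lat 48.59240.
Field: 148.64323/20 → 7 → H, 48.59240/10 → 4 → E; chars HE.
Square: 8.64323/2 → 4, 8.59240/1 → 8; chars 48.
Subsquare: 0.64323/0.0833333 → 7 → h, 0.59240/0.0416667 → 14 → o; chars ho.
Extended square: 0.05990/0.00833333 → 7, 0.00907/0.00416667 → 2; chars 72.

HE48ho72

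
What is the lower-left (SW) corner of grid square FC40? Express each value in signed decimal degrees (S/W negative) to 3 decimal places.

Field F=5, C=2: +5·20° lon, +2·10° lat → SW at lon -80°, lat -70°.
Square 4, 0: +4·2° lon, +0·1° lat → SW at lon -72°, lat -70°.
latitude -70.000, longitude -72.000.

-70.000, -72.000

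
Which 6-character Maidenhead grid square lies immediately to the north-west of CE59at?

CE49xu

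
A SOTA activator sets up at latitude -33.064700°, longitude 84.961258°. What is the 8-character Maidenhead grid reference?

Offset from 180°W / 90°S: lon 264.96126°, lat 56.93530°.
Field (20°×10°, letters A–R): lon ⌊264.96126/20⌋ = 13 → N; lat ⌊56.93530/10⌋ = 5 → F.
Square (2°×1°, digits 0–9): lon ⌊4.96126/2⌋ = 2; lat ⌊6.93530/1⌋ = 6.
Subsquare (5′×2.5′, letters a–x): lon ⌊0.96126/0.0833333⌋ = 11 → l; lat ⌊0.93530/0.0416667⌋ = 22 → w.
Extended square (30″×15″, digits 0–9): lon ⌊0.04459/0.00833333⌋ = 5; lat ⌊0.01863/0.00416667⌋ = 4.

NF26lw54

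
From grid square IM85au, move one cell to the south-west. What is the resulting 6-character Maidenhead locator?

IM75xt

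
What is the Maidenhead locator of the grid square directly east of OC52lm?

OC52mm

Longitude subsquare l = 11; +1 → 12 = m.
The latitude characters are unchanged.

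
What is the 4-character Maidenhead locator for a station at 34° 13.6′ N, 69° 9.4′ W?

FM54

Offset from 180°W / 90°S: lon 110.84°, lat 124.23°.
Field: lon ⌊110.84/20⌋ = 5 → F; lat ⌊124.23/10⌋ = 12 → M.
Square: lon ⌊10.84/2⌋ = 5; lat ⌊4.23/1⌋ = 4.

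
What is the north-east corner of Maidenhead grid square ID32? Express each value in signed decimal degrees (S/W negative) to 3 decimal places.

Field I=8, D=3: +8·20° lon, +3·10° lat → SW at lon -20°, lat -60°.
Square 3, 2: +3·2° lon, +2·1° lat → SW at lon -14°, lat -58°.
Cell spans 2° lon × 1° lat. NE corner is SW corner plus one full cell.
latitude -57.000, longitude -12.000.

-57.000, -12.000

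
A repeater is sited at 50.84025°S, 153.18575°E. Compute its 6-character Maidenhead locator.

Offset from 180°W / 90°S: lon 333.1857°, lat 39.1598°.
Field: lon ⌊333.1857/20⌋ = 16 → Q; lat ⌊39.1598/10⌋ = 3 → D.
Square: lon ⌊13.1857/2⌋ = 6; lat ⌊9.1598/1⌋ = 9.
Subsquare: lon ⌊1.1857/0.0833333⌋ = 14 → o; lat ⌊0.1598/0.0416667⌋ = 3 → d.

QD69od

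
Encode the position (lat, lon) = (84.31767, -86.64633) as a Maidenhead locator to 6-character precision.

ER64qh

Offset from 180°W / 90°S: lon 93.3537°, lat 174.3177°.
Field: lon ⌊93.3537/20⌋ = 4 → E; lat ⌊174.3177/10⌋ = 17 → R.
Square: lon ⌊13.3537/2⌋ = 6; lat ⌊4.3177/1⌋ = 4.
Subsquare: lon ⌊1.3537/0.0833333⌋ = 16 → q; lat ⌊0.3177/0.0416667⌋ = 7 → h.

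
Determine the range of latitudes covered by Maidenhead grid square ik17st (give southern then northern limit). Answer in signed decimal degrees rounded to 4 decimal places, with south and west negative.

17.7917, 17.8333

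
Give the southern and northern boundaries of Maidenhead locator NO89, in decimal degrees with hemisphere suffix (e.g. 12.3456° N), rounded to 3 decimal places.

59.000° N, 60.000° N

Field N=13, O=14: +13·20° lon, +14·10° lat → SW at lon 80°, lat 50°.
Square 8, 9: +8·2° lon, +9·1° lat → SW at lon 96°, lat 59°.
Cell spans 2° lon × 1° lat.
south 59.000° N, north 60.000° N.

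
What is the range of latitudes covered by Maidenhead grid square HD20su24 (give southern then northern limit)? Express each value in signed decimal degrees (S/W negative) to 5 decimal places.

-59.15000, -59.14583

Field H=7, D=3: +7·20° lon, +3·10° lat → SW at lon -40°, lat -60°.
Square 2, 0: +2·2° lon, +0·1° lat → SW at lon -36°, lat -60°.
Subsquare s=18, u=20: +18·0.0833333° lon, +20·0.0416667° lat → SW at lon -34.5°, lat -59.1667°.
Extended square 2, 4: +2·0.00833333° lon, +4·0.00416667° lat → SW at lon -34.4833°, lat -59.15°.
Cell spans 0.00833333° lon × 0.00416667° lat.
south -59.15000, north -59.14583.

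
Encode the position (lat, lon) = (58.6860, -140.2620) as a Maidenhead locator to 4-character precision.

Shift to the Maidenhead origin (180°W, 90°S): lon 39.74, lat 148.69.
Field (20°×10°, letters A–R): lon ⌊39.74/20⌋ = 1 → B; lat ⌊148.69/10⌋ = 14 → O.
Square (2°×1°, digits 0–9): lon ⌊19.74/2⌋ = 9; lat ⌊8.69/1⌋ = 8.

BO98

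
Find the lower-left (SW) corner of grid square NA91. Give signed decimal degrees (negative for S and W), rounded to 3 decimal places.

-89.000, 98.000

Field N=13, A=0: +13·20° lon, +0·10° lat → SW at lon 80°, lat -90°.
Square 9, 1: +9·2° lon, +1·1° lat → SW at lon 98°, lat -89°.
latitude -89.000, longitude 98.000.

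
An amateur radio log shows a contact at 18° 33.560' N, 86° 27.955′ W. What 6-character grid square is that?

Offset from 180°W / 90°S: lon 93.5341°, lat 108.5593°.
Field: lon ⌊93.5341/20⌋ = 4 → E; lat ⌊108.5593/10⌋ = 10 → K.
Square: lon ⌊13.5341/2⌋ = 6; lat ⌊8.5593/1⌋ = 8.
Subsquare: lon ⌊1.5341/0.0833333⌋ = 18 → s; lat ⌊0.5593/0.0416667⌋ = 13 → n.

EK68sn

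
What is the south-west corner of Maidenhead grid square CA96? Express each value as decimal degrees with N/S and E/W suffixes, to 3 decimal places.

Field C=2, A=0: +2·20° lon, +0·10° lat → SW at lon -140°, lat -90°.
Square 9, 6: +9·2° lon, +6·1° lat → SW at lon -122°, lat -84°.
latitude 84.000° S, longitude 122.000° W.

84.000° S, 122.000° W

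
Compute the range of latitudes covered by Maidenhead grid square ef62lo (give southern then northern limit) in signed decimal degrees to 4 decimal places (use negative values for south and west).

-37.4167, -37.3750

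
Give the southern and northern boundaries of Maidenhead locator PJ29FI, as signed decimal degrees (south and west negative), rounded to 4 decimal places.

9.3333, 9.3750

Field P=15, J=9: +15·20° lon, +9·10° lat → SW at lon 120°, lat 0°.
Square 2, 9: +2·2° lon, +9·1° lat → SW at lon 124°, lat 9°.
Subsquare f=5, i=8: +5·0.0833333° lon, +8·0.0416667° lat → SW at lon 124.417°, lat 9.33333°.
Cell spans 0.0833333° lon × 0.0416667° lat.
south 9.3333, north 9.3750.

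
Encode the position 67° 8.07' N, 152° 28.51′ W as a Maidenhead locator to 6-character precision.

Offset from 180°W / 90°S: lon 27.5248°, lat 157.1345°.
Field: 27.5248/20 → 1 → B, 157.1345/10 → 15 → P; chars BP.
Square: 7.5248/2 → 3, 7.1345/1 → 7; chars 37.
Subsquare: 1.5248/0.0833333 → 18 → s, 0.1345/0.0416667 → 3 → d; chars sd.

BP37sd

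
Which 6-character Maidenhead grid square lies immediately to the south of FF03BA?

Latitude subsquare a = 0; −1 → -1, wraps to 23 = x, carry into square.
Latitude square 3; −1 → 2.
The longitude characters are unchanged.

FF02bx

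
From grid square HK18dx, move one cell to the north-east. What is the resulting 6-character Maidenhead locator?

HK19ea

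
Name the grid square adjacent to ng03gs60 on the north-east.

NG03gs71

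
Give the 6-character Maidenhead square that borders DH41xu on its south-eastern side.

Longitude subsquare x = 23; +1 → 24, wraps to 0 = a, carry into square.
Longitude square 4; +1 → 5.
Latitude subsquare u = 20; −1 → 19 = t.

DH51at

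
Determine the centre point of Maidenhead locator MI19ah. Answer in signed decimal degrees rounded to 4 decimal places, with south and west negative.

Field M=12, I=8: +12·20° lon, +8·10° lat → SW at lon 60°, lat -10°.
Square 1, 9: +1·2° lon, +9·1° lat → SW at lon 62°, lat -1°.
Subsquare a=0, h=7: +0·0.0833333° lon, +7·0.0416667° lat → SW at lon 62°, lat -0.708333°.
Cell spans 0.0833333° lon × 0.0416667° lat. Centre is SW corner plus half of each.
latitude -0.6875, longitude 62.0417.

-0.6875, 62.0417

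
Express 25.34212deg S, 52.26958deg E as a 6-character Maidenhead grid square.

Add 180° to longitude and 90° to latitude: 232.2696, 64.6579.
Field: lon ⌊232.2696/20⌋ = 11 → L; lat ⌊64.6579/10⌋ = 6 → G.
Square: lon ⌊12.2696/2⌋ = 6; lat ⌊4.6579/1⌋ = 4.
Subsquare: lon ⌊0.2696/0.0833333⌋ = 3 → d; lat ⌊0.6579/0.0416667⌋ = 15 → p.

LG64dp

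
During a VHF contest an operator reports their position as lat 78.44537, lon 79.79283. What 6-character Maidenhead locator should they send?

Offset from 180°W / 90°S: lon 259.7928°, lat 168.4454°.
Field: lon ⌊259.7928/20⌋ = 12 → M; lat ⌊168.4454/10⌋ = 16 → Q.
Square: lon ⌊19.7928/2⌋ = 9; lat ⌊8.4454/1⌋ = 8.
Subsquare: lon ⌊1.7928/0.0833333⌋ = 21 → v; lat ⌊0.4454/0.0416667⌋ = 10 → k.

MQ98vk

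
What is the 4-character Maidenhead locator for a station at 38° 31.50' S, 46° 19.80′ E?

Shift to the Maidenhead origin (180°W, 90°S): lon 226.33, lat 51.48.
Field (20°×10°, letters A–R): 226.33/20 → 11 → L, 51.48/10 → 5 → F; chars LF.
Square (2°×1°, digits 0–9): 6.33/2 → 3, 1.48/1 → 1; chars 31.

LF31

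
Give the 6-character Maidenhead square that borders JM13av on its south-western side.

JM03xu

Longitude subsquare a = 0; −1 → -1, wraps to 23 = x, carry into square.
Longitude square 1; −1 → 0.
Latitude subsquare v = 21; −1 → 20 = u.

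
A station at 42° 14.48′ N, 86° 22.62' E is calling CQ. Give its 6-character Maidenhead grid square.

NN32ef

Add 180° to longitude and 90° to latitude: 266.3770, 132.2413.
Field: lon ⌊266.3770/20⌋ = 13 → N; lat ⌊132.2413/10⌋ = 13 → N.
Square: lon ⌊6.3770/2⌋ = 3; lat ⌊2.2413/1⌋ = 2.
Subsquare: lon ⌊0.3770/0.0833333⌋ = 4 → e; lat ⌊0.2413/0.0416667⌋ = 5 → f.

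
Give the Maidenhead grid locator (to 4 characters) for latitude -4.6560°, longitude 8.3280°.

Shift to the Maidenhead origin (180°W, 90°S): lon 188.33, lat 85.34.
Field (20°×10°, letters A–R): 188.33/20 → 9 → J, 85.34/10 → 8 → I; chars JI.
Square (2°×1°, digits 0–9): 8.33/2 → 4, 5.34/1 → 5; chars 45.

JI45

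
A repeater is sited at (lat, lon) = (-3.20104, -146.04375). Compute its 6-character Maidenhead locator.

BI66xt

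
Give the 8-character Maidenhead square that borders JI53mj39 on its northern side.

JI53mk30

Latitude extended square 9; +1 → 10, wraps to 0, carry into subsquare.
Latitude subsquare j = 9; +1 → 10 = k.
The longitude characters are unchanged.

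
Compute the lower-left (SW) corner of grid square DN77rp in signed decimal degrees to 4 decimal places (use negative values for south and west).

47.6250, -104.5833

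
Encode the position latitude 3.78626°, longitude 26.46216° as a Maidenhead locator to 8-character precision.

KJ33fs58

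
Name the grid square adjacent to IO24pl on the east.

IO24ql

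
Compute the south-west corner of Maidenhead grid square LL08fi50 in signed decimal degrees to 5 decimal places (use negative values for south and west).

Field L=11, L=11: +11·20° lon, +11·10° lat → SW at lon 40°, lat 20°.
Square 0, 8: +0·2° lon, +8·1° lat → SW at lon 40°, lat 28°.
Subsquare f=5, i=8: +5·0.0833333° lon, +8·0.0416667° lat → SW at lon 40.4167°, lat 28.3333°.
Extended square 5, 0: +5·0.00833333° lon, +0·0.00416667° lat → SW at lon 40.4583°, lat 28.3333°.
latitude 28.33333, longitude 40.45833.

28.33333, 40.45833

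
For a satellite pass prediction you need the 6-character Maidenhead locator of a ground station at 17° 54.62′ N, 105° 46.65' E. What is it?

Shift to the Maidenhead origin (180°W, 90°S): lon 285.7775, lat 107.9103.
Field: 285.7775/20 → 14 → O, 107.9103/10 → 10 → K; chars OK.
Square: 5.7775/2 → 2, 7.9103/1 → 7; chars 27.
Subsquare: 1.7775/0.0833333 → 21 → v, 0.9103/0.0416667 → 21 → v; chars vv.

OK27vv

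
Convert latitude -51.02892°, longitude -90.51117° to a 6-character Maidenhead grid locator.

ED48rx

Shift to the Maidenhead origin (180°W, 90°S): lon 89.4888, lat 38.9711.
Field: lon ⌊89.4888/20⌋ = 4 → E; lat ⌊38.9711/10⌋ = 3 → D.
Square: lon ⌊9.4888/2⌋ = 4; lat ⌊8.9711/1⌋ = 8.
Subsquare: lon ⌊1.4888/0.0833333⌋ = 17 → r; lat ⌊0.9711/0.0416667⌋ = 23 → x.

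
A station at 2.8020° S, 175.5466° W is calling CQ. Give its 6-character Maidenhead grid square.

AI27fe

Shift to the Maidenhead origin (180°W, 90°S): lon 4.4534, lat 87.1980.
Field: lon ⌊4.4534/20⌋ = 0 → A; lat ⌊87.1980/10⌋ = 8 → I.
Square: lon ⌊4.4534/2⌋ = 2; lat ⌊7.1980/1⌋ = 7.
Subsquare: lon ⌊0.4534/0.0833333⌋ = 5 → f; lat ⌊0.1980/0.0416667⌋ = 4 → e.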